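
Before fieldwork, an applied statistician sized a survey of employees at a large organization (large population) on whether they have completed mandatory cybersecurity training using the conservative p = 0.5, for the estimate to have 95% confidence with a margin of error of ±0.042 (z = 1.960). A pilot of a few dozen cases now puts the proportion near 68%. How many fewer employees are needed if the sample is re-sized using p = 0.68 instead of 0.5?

Conservative (p = 0.5): n = 1.960² × 0.25 / 0.042² ≈ 544.44 → 545.
Using p = 0.68: p(1−p) = 0.2176, so n = 1.960² × 0.2176 / 0.042² ≈ 473.88 → 474.
Reduction: 545 − 474 = 71.

71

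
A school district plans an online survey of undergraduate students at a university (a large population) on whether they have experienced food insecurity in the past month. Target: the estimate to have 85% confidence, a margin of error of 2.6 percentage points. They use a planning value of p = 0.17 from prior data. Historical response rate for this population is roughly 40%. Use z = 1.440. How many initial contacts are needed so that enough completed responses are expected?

1083

Completed interviews needed: n₀ = 1.440² × 0.1411 / 0.026² ≈ 432.82 → 433.
At a 40% response rate, contacts needed = 433 / 0.40 ≈ 1082.50 → 1083.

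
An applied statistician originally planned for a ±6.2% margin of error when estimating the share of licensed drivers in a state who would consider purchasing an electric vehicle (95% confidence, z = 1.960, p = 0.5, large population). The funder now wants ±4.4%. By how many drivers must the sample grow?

247

At ±6.2%: n = 1.960² × 0.2500 / 0.062² ≈ 249.84 → 250.
At ±4.4%: n = 1.960² × 0.2500 / 0.044² ≈ 496.07 → 497.
Additional respondents: 497 − 250 = 247.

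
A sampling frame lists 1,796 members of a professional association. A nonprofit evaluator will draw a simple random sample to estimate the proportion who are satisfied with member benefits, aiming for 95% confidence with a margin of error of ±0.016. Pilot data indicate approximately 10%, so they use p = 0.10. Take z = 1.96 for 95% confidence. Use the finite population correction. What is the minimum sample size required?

772

Unadjusted: n₀ = 1.96² × 0.10 × 0.90 / 0.016² ≈ 1350.56, so n₀ = 1351.
Finite population correction with N = 1,796: n = n₀ / (1 + (n₀−1)/N) = 1351 / (1 + 1350/1796) = 1351 / 1.7517 ≈ 771.26.
Rounding up, n = 772.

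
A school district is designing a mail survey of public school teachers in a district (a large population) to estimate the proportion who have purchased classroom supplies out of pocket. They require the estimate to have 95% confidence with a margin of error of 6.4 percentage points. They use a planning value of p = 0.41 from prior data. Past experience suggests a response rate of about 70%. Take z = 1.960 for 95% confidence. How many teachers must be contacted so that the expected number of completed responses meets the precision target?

Completed interviews needed: n₀ = 1.960² × 0.2419 / 0.064² ≈ 226.88 → 227.
At a 70% response rate, contacts needed = 227 / 0.70 ≈ 324.29 → 325.

325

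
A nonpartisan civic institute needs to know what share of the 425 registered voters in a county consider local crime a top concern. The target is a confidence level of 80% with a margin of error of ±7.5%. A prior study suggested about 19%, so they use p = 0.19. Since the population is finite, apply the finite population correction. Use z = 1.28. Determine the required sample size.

Unadjusted: n₀ = 1.28² × 0.19 × 0.81 / 0.075² ≈ 44.83, so n₀ = 45.
Finite population correction with N = 425: n = n₀ / (1 + (n₀−1)/N) = 45 / (1 + 44/425) = 45 / 1.1035 ≈ 40.78.
Rounding up, n = 41.

41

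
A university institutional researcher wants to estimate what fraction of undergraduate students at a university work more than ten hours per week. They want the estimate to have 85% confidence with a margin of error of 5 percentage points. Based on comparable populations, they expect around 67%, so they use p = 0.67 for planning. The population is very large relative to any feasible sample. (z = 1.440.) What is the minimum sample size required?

184

With p = 0.67, p(1−p) = 0.2211.
n = z²·p(1−p)/E² = 1.440² × 0.2211 / 0.050² = 2.0736 × 0.2211 / 0.002500 ≈ 183.39.
Rounding up gives n = 184.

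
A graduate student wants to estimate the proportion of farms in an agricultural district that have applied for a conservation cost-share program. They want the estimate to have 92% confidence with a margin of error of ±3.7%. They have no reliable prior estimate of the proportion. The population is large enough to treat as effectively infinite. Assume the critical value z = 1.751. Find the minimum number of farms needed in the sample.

With no prior estimate, use p = 0.5, giving p(1−p) = 0.25.
n = z²·p(1−p)/E² = 1.751² × 0.2500 / 0.037² = 3.0660 × 0.2500 / 0.001369 ≈ 559.90.
Rounding up gives n = 560.

560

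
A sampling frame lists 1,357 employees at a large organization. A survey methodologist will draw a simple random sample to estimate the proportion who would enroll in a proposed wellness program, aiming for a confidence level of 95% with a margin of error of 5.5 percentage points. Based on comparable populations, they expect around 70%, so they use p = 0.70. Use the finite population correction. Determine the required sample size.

224

For 95% confidence, z = 1.96.
Unadjusted: n₀ = 1.96² × 0.70 × 0.30 / 0.055² ≈ 266.69, so n₀ = 267.
Finite population correction with N = 1,357: n = n₀ / (1 + (n₀−1)/N) = 267 / (1 + 266/1357) = 267 / 1.1960 ≈ 223.24.
Rounding up, n = 224.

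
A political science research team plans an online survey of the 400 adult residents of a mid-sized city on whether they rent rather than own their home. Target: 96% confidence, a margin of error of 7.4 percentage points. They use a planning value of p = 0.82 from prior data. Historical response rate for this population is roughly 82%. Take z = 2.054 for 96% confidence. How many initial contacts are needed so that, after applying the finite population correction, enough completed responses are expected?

109

Completed interviews needed (unadjusted): n₀ = 2.054² × 0.1476 / 0.074² ≈ 113.72 → 114.
FPC for N = 400: n = 114 / (1 + 113/400) = 114 / 1.2825 ≈ 88.89 → 89.
At an 82% response rate, contacts needed = 89 / 0.82 ≈ 108.54 → 109.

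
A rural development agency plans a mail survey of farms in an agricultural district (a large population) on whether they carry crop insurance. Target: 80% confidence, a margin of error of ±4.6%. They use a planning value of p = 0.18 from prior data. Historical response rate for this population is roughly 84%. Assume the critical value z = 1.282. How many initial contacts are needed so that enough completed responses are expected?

137

Completed interviews needed: n₀ = 1.282² × 0.1476 / 0.046² ≈ 114.64 → 115.
At an 84% response rate, contacts needed = 115 / 0.84 ≈ 136.90 → 137.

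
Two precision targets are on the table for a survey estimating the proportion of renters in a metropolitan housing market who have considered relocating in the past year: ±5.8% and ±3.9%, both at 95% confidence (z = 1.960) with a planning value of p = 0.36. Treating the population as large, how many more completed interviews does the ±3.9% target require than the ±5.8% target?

318

At ±5.8%: n = 1.960² × 0.2304 / 0.058² ≈ 263.11 → 264.
At ±3.9%: n = 1.960² × 0.2304 / 0.039² ≈ 581.92 → 582.
Additional respondents: 582 − 264 = 318.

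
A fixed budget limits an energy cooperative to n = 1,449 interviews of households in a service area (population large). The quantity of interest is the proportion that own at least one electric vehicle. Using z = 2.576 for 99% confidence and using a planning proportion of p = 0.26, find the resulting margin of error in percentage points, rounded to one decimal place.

3.0

SE(p̂) = √[p(1−p)/n] = √[0.1924/1449] = 0.01152.
E = z × SE = 2.576 × 0.01152 = 0.02968, or 3.0 percentage points.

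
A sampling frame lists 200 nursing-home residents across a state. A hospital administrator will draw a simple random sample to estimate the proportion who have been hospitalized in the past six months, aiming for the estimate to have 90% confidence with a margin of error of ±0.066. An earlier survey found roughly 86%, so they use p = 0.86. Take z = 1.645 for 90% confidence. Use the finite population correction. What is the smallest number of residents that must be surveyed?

55

Unadjusted: n₀ = 1.645² × 0.86 × 0.14 / 0.066² ≈ 74.79, so n₀ = 75.
Finite population correction with N = 200: n = n₀ / (1 + (n₀−1)/N) = 75 / (1 + 74/200) = 75 / 1.3700 ≈ 54.74.
Rounding up, n = 55.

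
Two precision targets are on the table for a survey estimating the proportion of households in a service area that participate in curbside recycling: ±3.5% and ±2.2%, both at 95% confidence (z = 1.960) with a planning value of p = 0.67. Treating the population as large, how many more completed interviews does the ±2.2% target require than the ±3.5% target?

At ±3.5%: n = 1.960² × 0.2211 / 0.035² ≈ 693.37 → 694.
At ±2.2%: n = 1.960² × 0.2211 / 0.022² ≈ 1754.91 → 1755.
Additional respondents: 1755 − 694 = 1061.

1061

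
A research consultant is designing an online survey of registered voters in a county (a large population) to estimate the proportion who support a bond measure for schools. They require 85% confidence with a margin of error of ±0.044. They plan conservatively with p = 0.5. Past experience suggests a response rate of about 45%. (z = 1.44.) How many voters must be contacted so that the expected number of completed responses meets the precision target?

596

Completed interviews needed: n₀ = 1.44² × 0.2500 / 0.044² ≈ 267.77 → 268.
At a 45% response rate, contacts needed = 268 / 0.45 ≈ 595.56 → 596.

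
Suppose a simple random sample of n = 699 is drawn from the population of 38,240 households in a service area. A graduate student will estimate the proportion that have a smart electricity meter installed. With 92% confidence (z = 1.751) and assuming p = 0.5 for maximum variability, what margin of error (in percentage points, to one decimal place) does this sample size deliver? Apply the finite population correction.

Finite-population factor: (N−n)/(N−1) = (38240−699)/(38240−1) = 0.9817.
SE(p̂) = √[p(1−p)/n · (N−n)/(N−1)] = √[0.2500/699 × 0.9817] = 0.01874.
E = z × SE = 1.751 × 0.01874 = 0.03281 ≈ 3.3 percentage points.

3.3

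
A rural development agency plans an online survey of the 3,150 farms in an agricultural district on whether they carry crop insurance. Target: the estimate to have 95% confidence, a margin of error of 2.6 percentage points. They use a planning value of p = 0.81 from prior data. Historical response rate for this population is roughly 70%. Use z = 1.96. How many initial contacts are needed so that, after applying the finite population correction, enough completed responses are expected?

979

Completed interviews needed (unadjusted): n₀ = 1.96² × 0.1539 / 0.026² ≈ 874.59 → 875.
FPC for N = 3,150: n = 875 / (1 + 874/3150) = 875 / 1.2775 ≈ 684.95 → 685.
At a 70% response rate, contacts needed = 685 / 0.70 ≈ 978.57 → 979.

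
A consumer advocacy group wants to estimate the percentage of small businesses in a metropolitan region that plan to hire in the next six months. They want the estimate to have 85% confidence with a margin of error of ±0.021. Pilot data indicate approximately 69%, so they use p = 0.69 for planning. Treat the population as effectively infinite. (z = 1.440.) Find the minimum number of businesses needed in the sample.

With p = 0.69, p(1−p) = 0.2139.
n = z²·p(1−p)/E² = 1.440² × 0.2139 / 0.021² = 2.0736 × 0.2139 / 0.000441 ≈ 1005.77.
Rounding up gives n = 1006.

1006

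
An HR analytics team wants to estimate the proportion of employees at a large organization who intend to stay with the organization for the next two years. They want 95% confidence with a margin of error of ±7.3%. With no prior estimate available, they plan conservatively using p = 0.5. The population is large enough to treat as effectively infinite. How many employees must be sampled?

For 95% confidence, z = 1.960.
With p = 0.5, p(1−p) = 0.25.
n = z²·p(1−p)/E² = 1.960² × 0.2500 / 0.073² = 3.8416 × 0.2500 / 0.005329 ≈ 180.22.
Rounding up gives n = 181.

181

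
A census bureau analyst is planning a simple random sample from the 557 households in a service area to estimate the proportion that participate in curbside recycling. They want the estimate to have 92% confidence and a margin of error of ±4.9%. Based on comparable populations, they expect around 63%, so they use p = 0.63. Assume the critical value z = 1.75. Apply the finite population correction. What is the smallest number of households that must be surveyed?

Unadjusted: n₀ = 1.75² × 0.63 × 0.37 / 0.049² ≈ 297.32, so n₀ = 298.
Finite population correction with N = 557: n = n₀ / (1 + (n₀−1)/N) = 298 / (1 + 297/557) = 298 / 1.5332 ≈ 194.36.
Rounding up, n = 195.

195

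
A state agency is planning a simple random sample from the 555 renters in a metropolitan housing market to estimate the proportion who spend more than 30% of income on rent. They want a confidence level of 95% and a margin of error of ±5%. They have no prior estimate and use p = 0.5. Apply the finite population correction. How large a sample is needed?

For 95% confidence, z = 1.960.
Unadjusted: n₀ = 1.960² × 0.50 × 0.50 / 0.050² ≈ 384.16, so n₀ = 385.
Finite population correction with N = 555: n = n₀ / (1 + (n₀−1)/N) = 385 / (1 + 384/555) = 385 / 1.6919 ≈ 227.56.
Rounding up, n = 228.

228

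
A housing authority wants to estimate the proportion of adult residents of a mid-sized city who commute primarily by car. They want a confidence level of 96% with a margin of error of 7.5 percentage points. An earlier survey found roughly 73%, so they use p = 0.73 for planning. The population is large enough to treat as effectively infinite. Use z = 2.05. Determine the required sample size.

With p = 0.73, p(1−p) = 0.1971.
n = z²·p(1−p)/E² = 2.05² × 0.1971 / 0.075² = 4.2025 × 0.1971 / 0.005625 ≈ 147.26.
Rounding up gives n = 148.

148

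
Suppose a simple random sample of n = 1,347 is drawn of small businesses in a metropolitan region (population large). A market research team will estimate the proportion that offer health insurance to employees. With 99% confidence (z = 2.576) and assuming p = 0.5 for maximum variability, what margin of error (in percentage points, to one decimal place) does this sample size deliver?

SE(p̂) = √[p(1−p)/n] = √[0.2500/1347] = 0.01362.
E = z × SE = 2.576 × 0.01362 = 0.03509, or 3.5 percentage points.

3.5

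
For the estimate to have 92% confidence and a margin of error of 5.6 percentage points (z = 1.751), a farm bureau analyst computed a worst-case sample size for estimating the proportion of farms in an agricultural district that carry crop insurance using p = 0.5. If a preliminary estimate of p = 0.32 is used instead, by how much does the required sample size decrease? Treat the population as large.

32

Conservative (p = 0.5): n = 1.751² × 0.25 / 0.056² ≈ 244.42 → 245.
Using p = 0.32: p(1−p) = 0.2176, so n = 1.751² × 0.2176 / 0.056² ≈ 212.74 → 213.
Reduction: 245 − 213 = 32.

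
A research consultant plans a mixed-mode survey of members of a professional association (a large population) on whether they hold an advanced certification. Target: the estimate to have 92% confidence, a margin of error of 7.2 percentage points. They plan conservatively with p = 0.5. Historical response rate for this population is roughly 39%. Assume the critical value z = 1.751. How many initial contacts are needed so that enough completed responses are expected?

Completed interviews needed: n₀ = 1.751² × 0.2500 / 0.072² ≈ 147.86 → 148.
At a 39% response rate, contacts needed = 148 / 0.39 ≈ 379.49 → 380.

380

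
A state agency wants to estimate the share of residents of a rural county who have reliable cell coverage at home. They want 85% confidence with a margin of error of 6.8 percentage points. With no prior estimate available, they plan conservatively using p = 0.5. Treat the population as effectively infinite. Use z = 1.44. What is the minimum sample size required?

113

With p = 0.5, p(1−p) = 0.25.
n = z²·p(1−p)/E² = 1.44² × 0.2500 / 0.068² = 2.0736 × 0.2500 / 0.004624 ≈ 112.11.
Rounding up gives n = 113.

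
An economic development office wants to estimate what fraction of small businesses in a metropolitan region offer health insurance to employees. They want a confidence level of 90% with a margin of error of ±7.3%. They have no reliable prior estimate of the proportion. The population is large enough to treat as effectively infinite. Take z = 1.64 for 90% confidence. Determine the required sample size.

With no prior estimate, use p = 0.5, giving p(1−p) = 0.25.
n = z²·p(1−p)/E² = 1.64² × 0.2500 / 0.073² = 2.6896 × 0.2500 / 0.005329 ≈ 126.18.
Rounding up gives n = 127.

127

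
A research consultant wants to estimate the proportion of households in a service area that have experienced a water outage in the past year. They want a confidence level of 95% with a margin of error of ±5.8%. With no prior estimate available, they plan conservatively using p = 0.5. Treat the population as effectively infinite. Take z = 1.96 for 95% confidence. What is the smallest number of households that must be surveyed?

With p = 0.5, p(1−p) = 0.25.
n = z²·p(1−p)/E² = 1.96² × 0.2500 / 0.058² = 3.8416 × 0.2500 / 0.003364 ≈ 285.49.
Rounding up gives n = 286.

286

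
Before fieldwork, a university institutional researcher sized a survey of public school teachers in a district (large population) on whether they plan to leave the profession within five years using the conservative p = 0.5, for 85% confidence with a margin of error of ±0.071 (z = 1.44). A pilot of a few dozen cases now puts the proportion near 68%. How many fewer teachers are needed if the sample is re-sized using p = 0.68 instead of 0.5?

13

Conservative (p = 0.5): n = 1.44² × 0.25 / 0.071² ≈ 102.84 → 103.
Using p = 0.68: p(1−p) = 0.2176, so n = 1.44² × 0.2176 / 0.071² ≈ 89.51 → 90.
Reduction: 103 − 90 = 13.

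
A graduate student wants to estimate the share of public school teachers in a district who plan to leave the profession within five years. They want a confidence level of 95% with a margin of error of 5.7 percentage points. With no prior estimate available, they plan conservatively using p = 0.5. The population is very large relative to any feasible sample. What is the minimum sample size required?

For 95% confidence, z = 1.96.
With p = 0.5, p(1−p) = 0.25.
n = z²·p(1−p)/E² = 1.96² × 0.2500 / 0.057² = 3.8416 × 0.2500 / 0.003249 ≈ 295.60.
Rounding up gives n = 296.

296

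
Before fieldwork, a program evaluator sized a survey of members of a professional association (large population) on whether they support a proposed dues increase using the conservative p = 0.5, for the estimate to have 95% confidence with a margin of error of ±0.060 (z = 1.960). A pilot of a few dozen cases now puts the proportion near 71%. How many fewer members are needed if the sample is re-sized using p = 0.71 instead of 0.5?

47

Conservative (p = 0.5): n = 1.960² × 0.25 / 0.060² ≈ 266.78 → 267.
Using p = 0.71: p(1−p) = 0.2059, so n = 1.960² × 0.2059 / 0.060² ≈ 219.72 → 220.
Reduction: 267 − 220 = 47.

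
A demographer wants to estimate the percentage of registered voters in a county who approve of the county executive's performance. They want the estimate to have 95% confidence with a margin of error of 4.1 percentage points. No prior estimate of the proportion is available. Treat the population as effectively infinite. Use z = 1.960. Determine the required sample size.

With no prior estimate, use p = 0.5, giving p(1−p) = 0.25.
n = z²·p(1−p)/E² = 1.960² × 0.2500 / 0.041² = 3.8416 × 0.2500 / 0.001681 ≈ 571.33.
Rounding up gives n = 572.

572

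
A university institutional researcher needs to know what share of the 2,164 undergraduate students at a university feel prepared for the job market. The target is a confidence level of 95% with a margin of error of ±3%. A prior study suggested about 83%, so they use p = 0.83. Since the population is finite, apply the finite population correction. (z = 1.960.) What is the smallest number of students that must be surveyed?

472

Unadjusted: n₀ = 1.960² × 0.83 × 0.17 / 0.030² ≈ 602.28, so n₀ = 603.
Finite population correction with N = 2,164: n = n₀ / (1 + (n₀−1)/N) = 603 / (1 + 602/2164) = 603 / 1.2782 ≈ 471.76.
Rounding up, n = 472.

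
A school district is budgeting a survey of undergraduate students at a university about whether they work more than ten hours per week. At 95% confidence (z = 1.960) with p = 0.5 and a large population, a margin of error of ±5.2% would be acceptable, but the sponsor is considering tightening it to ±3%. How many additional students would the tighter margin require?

712

At ±5.2%: n = 1.960² × 0.2500 / 0.052² ≈ 355.18 → 356.
At ±3%: n = 1.960² × 0.2500 / 0.030² ≈ 1067.11 → 1068.
Additional respondents: 1068 − 356 = 712.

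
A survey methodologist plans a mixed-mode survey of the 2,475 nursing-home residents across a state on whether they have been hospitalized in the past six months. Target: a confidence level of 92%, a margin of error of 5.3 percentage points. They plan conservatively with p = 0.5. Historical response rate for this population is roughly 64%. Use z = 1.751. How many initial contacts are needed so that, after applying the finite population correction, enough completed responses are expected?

Completed interviews needed (unadjusted): n₀ = 1.751² × 0.2500 / 0.053² ≈ 272.87 → 273.
FPC for N = 2,475: n = 273 / (1 + 272/2475) = 273 / 1.1099 ≈ 245.97 → 246.
At a 64% response rate, contacts needed = 246 / 0.64 ≈ 384.38 → 385.

385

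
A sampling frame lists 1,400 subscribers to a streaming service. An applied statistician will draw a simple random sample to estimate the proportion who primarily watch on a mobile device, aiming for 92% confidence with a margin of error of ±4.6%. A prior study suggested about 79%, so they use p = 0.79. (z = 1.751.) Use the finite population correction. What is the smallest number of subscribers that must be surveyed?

206

Unadjusted: n₀ = 1.751² × 0.79 × 0.21 / 0.046² ≈ 240.38, so n₀ = 241.
Finite population correction with N = 1,400: n = n₀ / (1 + (n₀−1)/N) = 241 / (1 + 240/1400) = 241 / 1.1714 ≈ 205.73.
Rounding up, n = 206.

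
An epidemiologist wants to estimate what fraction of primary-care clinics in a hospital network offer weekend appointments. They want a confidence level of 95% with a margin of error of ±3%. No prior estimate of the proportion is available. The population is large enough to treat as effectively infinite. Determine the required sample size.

For 95% confidence, z = 1.960.
With no prior estimate, use p = 0.5, giving p(1−p) = 0.25.
n = z²·p(1−p)/E² = 1.960² × 0.2500 / 0.030² = 3.8416 × 0.2500 / 0.000900 ≈ 1067.11.
Rounding up gives n = 1068.

1068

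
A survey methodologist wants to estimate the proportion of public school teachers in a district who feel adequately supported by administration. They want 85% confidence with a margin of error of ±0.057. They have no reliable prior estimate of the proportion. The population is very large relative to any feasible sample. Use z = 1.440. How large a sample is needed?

160

With no prior estimate, use p = 0.5, giving p(1−p) = 0.25.
n = z²·p(1−p)/E² = 1.440² × 0.2500 / 0.057² = 2.0736 × 0.2500 / 0.003249 ≈ 159.56.
Rounding up gives n = 160.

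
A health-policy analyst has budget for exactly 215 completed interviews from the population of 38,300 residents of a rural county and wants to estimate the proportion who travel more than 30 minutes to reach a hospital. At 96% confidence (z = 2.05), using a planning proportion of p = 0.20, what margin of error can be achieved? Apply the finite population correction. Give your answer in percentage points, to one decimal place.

5.6

Finite-population factor: (N−n)/(N−1) = (38300−215)/(38300−1) = 0.9944.
SE(p̂) = √[p(1−p)/n · (N−n)/(N−1)] = √[0.1600/215 × 0.9944] = 0.02720.
E = z × SE = 2.05 × 0.02720 = 0.05577 ≈ 5.6 percentage points.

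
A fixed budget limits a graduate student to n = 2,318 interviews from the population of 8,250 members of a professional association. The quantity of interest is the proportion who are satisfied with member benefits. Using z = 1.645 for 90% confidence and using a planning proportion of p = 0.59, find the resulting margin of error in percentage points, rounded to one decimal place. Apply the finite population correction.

Finite-population factor: (N−n)/(N−1) = (8250−2318)/(8250−1) = 0.7191.
SE(p̂) = √[p(1−p)/n · (N−n)/(N−1)] = √[0.2419/2318 × 0.7191] = 0.00866.
E = z × SE = 1.645 × 0.00866 = 0.01425 ≈ 1.4 percentage points.

1.4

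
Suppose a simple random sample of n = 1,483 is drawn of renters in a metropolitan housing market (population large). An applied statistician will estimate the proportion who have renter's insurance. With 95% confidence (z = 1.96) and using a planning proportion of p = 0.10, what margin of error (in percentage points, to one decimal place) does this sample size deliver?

SE(p̂) = √[p(1−p)/n] = √[0.0900/1483] = 0.00779.
E = z × SE = 1.96 × 0.00779 = 0.01527, or 1.5 percentage points.

1.5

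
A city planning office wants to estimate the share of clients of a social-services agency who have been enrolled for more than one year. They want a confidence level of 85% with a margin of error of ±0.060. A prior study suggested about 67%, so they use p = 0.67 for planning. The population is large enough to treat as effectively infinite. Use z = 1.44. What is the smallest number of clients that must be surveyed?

128

With p = 0.67, p(1−p) = 0.2211.
n = z²·p(1−p)/E² = 1.44² × 0.2211 / 0.060² = 2.0736 × 0.2211 / 0.003600 ≈ 127.35.
Rounding up gives n = 128.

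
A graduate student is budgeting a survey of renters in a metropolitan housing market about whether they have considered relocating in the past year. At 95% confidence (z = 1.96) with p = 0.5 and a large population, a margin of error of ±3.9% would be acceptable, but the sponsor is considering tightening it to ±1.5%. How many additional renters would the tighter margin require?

At ±3.9%: n = 1.96² × 0.2500 / 0.039² ≈ 631.43 → 632.
At ±1.5%: n = 1.96² × 0.2500 / 0.015² ≈ 4268.44 → 4269.
Additional respondents: 4269 − 632 = 3637.

3637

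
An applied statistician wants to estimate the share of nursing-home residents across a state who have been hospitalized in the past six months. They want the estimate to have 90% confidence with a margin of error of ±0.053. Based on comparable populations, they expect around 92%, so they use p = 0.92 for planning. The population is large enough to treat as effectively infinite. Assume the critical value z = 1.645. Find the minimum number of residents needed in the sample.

71

With p = 0.92, p(1−p) = 0.0736.
n = z²·p(1−p)/E² = 1.645² × 0.0736 / 0.053² = 2.7060 × 0.0736 / 0.002809 ≈ 70.90.
Rounding up gives n = 71.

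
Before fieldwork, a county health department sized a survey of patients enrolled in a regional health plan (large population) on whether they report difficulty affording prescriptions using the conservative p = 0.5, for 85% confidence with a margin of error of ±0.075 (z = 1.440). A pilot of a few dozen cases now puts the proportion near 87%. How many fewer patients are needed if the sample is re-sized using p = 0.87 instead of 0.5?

Conservative (p = 0.5): n = 1.440² × 0.25 / 0.075² ≈ 92.16 → 93.
Using p = 0.87: p(1−p) = 0.1131, so n = 1.440² × 0.1131 / 0.075² ≈ 41.69 → 42.
Reduction: 93 − 42 = 51.

51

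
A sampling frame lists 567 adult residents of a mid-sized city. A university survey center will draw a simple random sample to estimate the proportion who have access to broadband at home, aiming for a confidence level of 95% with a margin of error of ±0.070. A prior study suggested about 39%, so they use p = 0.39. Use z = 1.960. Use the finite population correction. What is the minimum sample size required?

Unadjusted: n₀ = 1.960² × 0.39 × 0.61 / 0.070² ≈ 186.51, so n₀ = 187.
Finite population correction with N = 567: n = n₀ / (1 + (n₀−1)/N) = 187 / (1 + 186/567) = 187 / 1.3280 ≈ 140.81.
Rounding up, n = 141.

141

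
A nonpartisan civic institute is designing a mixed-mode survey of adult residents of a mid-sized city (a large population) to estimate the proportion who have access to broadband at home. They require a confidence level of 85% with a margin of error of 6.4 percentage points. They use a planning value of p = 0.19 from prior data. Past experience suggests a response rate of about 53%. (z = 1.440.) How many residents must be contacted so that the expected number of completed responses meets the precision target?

Completed interviews needed: n₀ = 1.440² × 0.1539 / 0.064² ≈ 77.91 → 78.
At a 53% response rate, contacts needed = 78 / 0.53 ≈ 147.17 → 148.

148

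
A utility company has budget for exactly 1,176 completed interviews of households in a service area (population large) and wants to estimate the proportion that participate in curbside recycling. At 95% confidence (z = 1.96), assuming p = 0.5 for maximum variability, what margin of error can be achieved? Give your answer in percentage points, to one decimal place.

2.9

SE(p̂) = √[p(1−p)/n] = √[0.2500/1176] = 0.01458.
E = z × SE = 1.96 × 0.01458 = 0.02858, or 2.9 percentage points.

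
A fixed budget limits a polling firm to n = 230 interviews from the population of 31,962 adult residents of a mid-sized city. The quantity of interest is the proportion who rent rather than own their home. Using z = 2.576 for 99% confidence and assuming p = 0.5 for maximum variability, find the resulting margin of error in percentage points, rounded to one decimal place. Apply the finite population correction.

8.5

Finite-population factor: (N−n)/(N−1) = (31962−230)/(31962−1) = 0.9928.
SE(p̂) = √[p(1−p)/n · (N−n)/(N−1)] = √[0.2500/230 × 0.9928] = 0.03285.
E = z × SE = 2.576 × 0.03285 = 0.08462 ≈ 8.5 percentage points.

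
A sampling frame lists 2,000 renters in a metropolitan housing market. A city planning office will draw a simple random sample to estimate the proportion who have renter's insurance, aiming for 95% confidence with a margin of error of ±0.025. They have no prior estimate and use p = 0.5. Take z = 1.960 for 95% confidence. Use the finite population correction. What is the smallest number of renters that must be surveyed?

870

Unadjusted: n₀ = 1.960² × 0.50 × 0.50 / 0.025² ≈ 1536.64, so n₀ = 1537.
Finite population correction with N = 2,000: n = n₀ / (1 + (n₀−1)/N) = 1537 / (1 + 1536/2000) = 1537 / 1.7680 ≈ 869.34.
Rounding up, n = 870.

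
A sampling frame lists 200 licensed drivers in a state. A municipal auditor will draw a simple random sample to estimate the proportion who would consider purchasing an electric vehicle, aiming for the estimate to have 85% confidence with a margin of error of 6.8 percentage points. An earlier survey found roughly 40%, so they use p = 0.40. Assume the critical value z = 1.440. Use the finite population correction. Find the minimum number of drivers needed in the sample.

71

Unadjusted: n₀ = 1.440² × 0.40 × 0.60 / 0.068² ≈ 107.63, so n₀ = 108.
Finite population correction with N = 200: n = n₀ / (1 + (n₀−1)/N) = 108 / (1 + 107/200) = 108 / 1.5350 ≈ 70.36.
Rounding up, n = 71.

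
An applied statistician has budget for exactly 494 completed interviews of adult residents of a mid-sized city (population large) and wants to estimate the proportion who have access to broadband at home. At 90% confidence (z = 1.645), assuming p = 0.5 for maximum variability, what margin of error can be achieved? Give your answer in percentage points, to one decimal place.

3.7

SE(p̂) = √[p(1−p)/n] = √[0.2500/494] = 0.02250.
E = z × SE = 1.645 × 0.02250 = 0.03701, or 3.7 percentage points.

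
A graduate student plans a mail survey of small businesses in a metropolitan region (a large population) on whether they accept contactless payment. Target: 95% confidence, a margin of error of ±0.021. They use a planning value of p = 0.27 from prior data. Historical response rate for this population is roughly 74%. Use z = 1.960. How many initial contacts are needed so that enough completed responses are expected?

Completed interviews needed: n₀ = 1.960² × 0.1971 / 0.021² ≈ 1716.96 → 1717.
At a 74% response rate, contacts needed = 1717 / 0.74 ≈ 2320.27 → 2321.

2321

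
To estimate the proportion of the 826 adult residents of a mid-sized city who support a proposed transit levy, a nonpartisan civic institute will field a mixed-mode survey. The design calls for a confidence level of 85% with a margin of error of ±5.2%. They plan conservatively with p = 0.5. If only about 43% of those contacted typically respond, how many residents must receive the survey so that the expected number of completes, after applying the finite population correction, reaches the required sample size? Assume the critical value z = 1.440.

363

Completed interviews needed (unadjusted): n₀ = 1.440² × 0.2500 / 0.052² ≈ 191.72 → 192.
FPC for N = 826: n = 192 / (1 + 191/826) = 192 / 1.2312 ≈ 155.94 → 156.
At a 43% response rate, contacts needed = 156 / 0.43 ≈ 362.79 → 363.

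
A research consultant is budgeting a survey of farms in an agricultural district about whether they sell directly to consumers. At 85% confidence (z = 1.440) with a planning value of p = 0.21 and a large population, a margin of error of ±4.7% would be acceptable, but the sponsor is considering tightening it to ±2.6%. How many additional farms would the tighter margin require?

At ±4.7%: n = 1.440² × 0.1659 / 0.047² ≈ 155.73 → 156.
At ±2.6%: n = 1.440² × 0.1659 / 0.026² ≈ 508.89 → 509.
Additional respondents: 509 − 156 = 353.

353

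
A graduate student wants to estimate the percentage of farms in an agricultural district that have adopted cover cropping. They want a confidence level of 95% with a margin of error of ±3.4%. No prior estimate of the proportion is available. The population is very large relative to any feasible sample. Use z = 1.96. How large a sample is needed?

With no prior estimate, use p = 0.5, giving p(1−p) = 0.25.
n = z²·p(1−p)/E² = 1.96² × 0.2500 / 0.034² = 3.8416 × 0.2500 / 0.001156 ≈ 830.80.
Rounding up gives n = 831.

831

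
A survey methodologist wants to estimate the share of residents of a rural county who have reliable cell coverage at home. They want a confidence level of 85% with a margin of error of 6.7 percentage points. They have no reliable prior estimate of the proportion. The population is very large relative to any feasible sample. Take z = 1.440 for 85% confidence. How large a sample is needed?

With no prior estimate, use p = 0.5, giving p(1−p) = 0.25.
n = z²·p(1−p)/E² = 1.440² × 0.2500 / 0.067² = 2.0736 × 0.2500 / 0.004489 ≈ 115.48.
Rounding up gives n = 116.

116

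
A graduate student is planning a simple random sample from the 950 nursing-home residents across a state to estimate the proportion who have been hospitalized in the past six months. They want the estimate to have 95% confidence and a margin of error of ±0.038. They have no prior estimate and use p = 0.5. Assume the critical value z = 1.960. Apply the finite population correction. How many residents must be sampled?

Unadjusted: n₀ = 1.960² × 0.50 × 0.50 / 0.038² ≈ 665.10, so n₀ = 666.
Finite population correction with N = 950: n = n₀ / (1 + (n₀−1)/N) = 666 / (1 + 665/950) = 666 / 1.7000 ≈ 391.76.
Rounding up, n = 392.

392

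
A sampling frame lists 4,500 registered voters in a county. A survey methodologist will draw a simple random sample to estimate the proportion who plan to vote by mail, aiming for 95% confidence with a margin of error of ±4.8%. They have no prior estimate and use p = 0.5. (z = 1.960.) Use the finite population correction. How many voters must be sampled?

Unadjusted: n₀ = 1.960² × 0.50 × 0.50 / 0.048² ≈ 416.84, so n₀ = 417.
Finite population correction with N = 4,500: n = n₀ / (1 + (n₀−1)/N) = 417 / (1 + 416/4500) = 417 / 1.0924 ≈ 381.71.
Rounding up, n = 382.

382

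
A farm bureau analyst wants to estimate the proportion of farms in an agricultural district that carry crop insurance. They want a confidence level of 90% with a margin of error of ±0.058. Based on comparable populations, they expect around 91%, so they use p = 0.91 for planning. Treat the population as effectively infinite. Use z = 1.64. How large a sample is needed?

With p = 0.91, p(1−p) = 0.0819.
n = z²·p(1−p)/E² = 1.64² × 0.0819 / 0.058² = 2.6896 × 0.0819 / 0.003364 ≈ 65.48.
Rounding up gives n = 66.

66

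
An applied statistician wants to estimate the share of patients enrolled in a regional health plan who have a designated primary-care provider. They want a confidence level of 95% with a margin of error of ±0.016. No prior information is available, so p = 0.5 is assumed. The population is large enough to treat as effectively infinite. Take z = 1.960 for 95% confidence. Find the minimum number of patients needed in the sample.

3752

With p = 0.5, p(1−p) = 0.25.
n = z²·p(1−p)/E² = 1.960² × 0.2500 / 0.016² = 3.8416 × 0.2500 / 0.000256 ≈ 3751.56.
Rounding up gives n = 3752.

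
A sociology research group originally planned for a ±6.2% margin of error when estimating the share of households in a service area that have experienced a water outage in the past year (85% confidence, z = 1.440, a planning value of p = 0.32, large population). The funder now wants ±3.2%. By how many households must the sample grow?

323

At ±6.2%: n = 1.440² × 0.2176 / 0.062² ≈ 117.38 → 118.
At ±3.2%: n = 1.440² × 0.2176 / 0.032² ≈ 440.64 → 441.
Additional respondents: 441 − 118 = 323.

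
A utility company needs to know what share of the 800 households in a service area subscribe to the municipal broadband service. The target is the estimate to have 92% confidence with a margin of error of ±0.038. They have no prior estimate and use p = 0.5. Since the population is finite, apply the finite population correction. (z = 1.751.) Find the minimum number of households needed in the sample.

Unadjusted: n₀ = 1.751² × 0.50 × 0.50 / 0.038² ≈ 530.82, so n₀ = 531.
Finite population correction with N = 800: n = n₀ / (1 + (n₀−1)/N) = 531 / (1 + 530/800) = 531 / 1.6625 ≈ 319.40.
Rounding up, n = 320.

320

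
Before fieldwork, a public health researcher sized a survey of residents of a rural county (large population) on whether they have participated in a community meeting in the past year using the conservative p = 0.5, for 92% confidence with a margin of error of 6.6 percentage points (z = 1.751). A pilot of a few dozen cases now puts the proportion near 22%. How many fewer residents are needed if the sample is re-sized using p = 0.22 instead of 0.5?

Conservative (p = 0.5): n = 1.751² × 0.25 / 0.066² ≈ 175.96 → 176.
Using p = 0.22: p(1−p) = 0.1716, so n = 1.751² × 0.1716 / 0.066² ≈ 120.78 → 121.
Reduction: 176 − 121 = 55.

55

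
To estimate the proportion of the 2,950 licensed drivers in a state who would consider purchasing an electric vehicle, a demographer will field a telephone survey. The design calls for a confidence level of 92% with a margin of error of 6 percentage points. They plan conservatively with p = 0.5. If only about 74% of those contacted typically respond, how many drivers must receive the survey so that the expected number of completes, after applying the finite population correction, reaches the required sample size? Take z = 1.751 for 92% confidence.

Completed interviews needed (unadjusted): n₀ = 1.751² × 0.2500 / 0.060² ≈ 212.92 → 213.
FPC for N = 2,950: n = 213 / (1 + 212/2950) = 213 / 1.0719 ≈ 198.72 → 199.
At a 74% response rate, contacts needed = 199 / 0.74 ≈ 268.92 → 269.

269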